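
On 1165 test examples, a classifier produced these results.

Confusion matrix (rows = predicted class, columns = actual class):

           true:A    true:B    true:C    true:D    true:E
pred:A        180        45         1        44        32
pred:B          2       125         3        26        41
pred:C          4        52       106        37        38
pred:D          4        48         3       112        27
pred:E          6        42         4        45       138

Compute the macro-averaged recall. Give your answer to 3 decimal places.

Per-class recall (TP/(TP+FN)):
  A: TP=180, FN=2+4+4+6=16 → 180/196 = 0.9184
  B: TP=125, FN=45+52+48+42=187 → 125/312 = 0.4006
  C: TP=106, FN=1+3+3+4=11 → 106/117 = 0.9060
  D: TP=112, FN=44+26+37+45=152 → 112/264 = 0.4242
  E: TP=138, FN=32+41+38+27=138 → 138/276 = 0.5000
Macro-recall = mean = (0.9184 + 0.4006 + 0.9060 + 0.4242 + 0.5000) / 5 = 0.630

0.630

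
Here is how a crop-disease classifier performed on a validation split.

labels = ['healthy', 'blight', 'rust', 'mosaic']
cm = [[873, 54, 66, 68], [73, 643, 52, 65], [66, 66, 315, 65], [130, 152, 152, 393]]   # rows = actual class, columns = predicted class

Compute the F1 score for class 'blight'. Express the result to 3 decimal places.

F1 score = 2·TP/(2·TP+FP+FN).
blight: TP=643, FP=54+66+152=272, FN=73+52+65=190 → 1286/1748 = 0.7357

0.736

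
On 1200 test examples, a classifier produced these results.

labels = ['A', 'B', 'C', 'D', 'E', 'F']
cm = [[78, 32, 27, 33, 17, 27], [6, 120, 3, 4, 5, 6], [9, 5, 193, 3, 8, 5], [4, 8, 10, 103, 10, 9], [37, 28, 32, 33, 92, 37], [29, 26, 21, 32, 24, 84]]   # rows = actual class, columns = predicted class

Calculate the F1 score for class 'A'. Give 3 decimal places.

One-vs-rest for 'A': TP = diagonal; FP = other classes predicted 'A'; FN = 'A' predicted as other.
F1 score = 2·TP/(2·TP+FP+FN).
A: TP=78, FP=6+9+4+37+29=85, FN=32+27+33+17+27=136 → 156/377 = 0.4138

0.414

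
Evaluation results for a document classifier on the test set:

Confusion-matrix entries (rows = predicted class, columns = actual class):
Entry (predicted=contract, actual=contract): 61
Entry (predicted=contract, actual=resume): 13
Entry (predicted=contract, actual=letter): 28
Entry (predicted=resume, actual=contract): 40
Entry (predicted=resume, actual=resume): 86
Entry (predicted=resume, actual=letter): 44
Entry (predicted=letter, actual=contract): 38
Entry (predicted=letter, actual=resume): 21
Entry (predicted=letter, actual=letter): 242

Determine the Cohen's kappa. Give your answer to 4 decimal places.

Observed agreement pₒ = trace/N = 389/573 = 0.67888
Expected agreement pₑ = Σ (rowᵢ·colᵢ)/N² = (139·102 + 120·170 + 314·301)/573² = 0.39318
κ = (pₒ − pₑ)/(1 − pₑ) = (0.67888 − 0.39318)/(1 − 0.39318) = 0.4708

0.4708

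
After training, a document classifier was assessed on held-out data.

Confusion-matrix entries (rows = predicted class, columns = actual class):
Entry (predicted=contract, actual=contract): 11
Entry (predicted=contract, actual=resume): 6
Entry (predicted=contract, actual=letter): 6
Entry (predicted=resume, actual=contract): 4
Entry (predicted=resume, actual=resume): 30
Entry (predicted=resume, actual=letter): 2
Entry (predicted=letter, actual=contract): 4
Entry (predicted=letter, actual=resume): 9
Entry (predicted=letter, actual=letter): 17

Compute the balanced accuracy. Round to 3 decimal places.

Balanced accuracy = mean of per-class recall.
  contract: recall = 11/19 = 0.5789
  resume: recall = 30/45 = 0.6667
  letter: recall = 17/25 = 0.6800
Mean = (0.5789 + 0.6667 + 0.6800) / 3 = 0.642

0.642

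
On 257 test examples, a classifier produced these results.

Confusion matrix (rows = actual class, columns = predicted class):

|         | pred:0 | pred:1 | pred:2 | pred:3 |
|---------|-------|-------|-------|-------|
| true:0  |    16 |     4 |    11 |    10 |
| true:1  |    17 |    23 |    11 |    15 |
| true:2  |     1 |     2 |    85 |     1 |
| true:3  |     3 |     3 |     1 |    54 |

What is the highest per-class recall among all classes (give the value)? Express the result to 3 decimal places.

Per-class recall (TP/(TP+FN)):
  0: TP=16, FN=4+11+10=25 → 16/41 = 0.3902
  1: TP=23, FN=17+11+15=43 → 23/66 = 0.3485
  2: TP=85, FN=1+2+1=4 → 85/89 = 0.9551
  3: TP=54, FN=3+3+1=7 → 54/61 = 0.8852
Highest is class '2' with recall = 0.955.

0.955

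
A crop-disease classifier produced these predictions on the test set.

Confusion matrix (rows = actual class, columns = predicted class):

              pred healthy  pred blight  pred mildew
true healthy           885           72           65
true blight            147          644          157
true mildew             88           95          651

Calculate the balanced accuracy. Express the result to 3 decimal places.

Balanced accuracy = mean of per-class recall.
  healthy: recall = 885/1022 = 0.8659
  blight: recall = 644/948 = 0.6793
  mildew: recall = 651/834 = 0.7806
Mean = (0.8659 + 0.6793 + 0.7806) / 3 = 0.775

0.775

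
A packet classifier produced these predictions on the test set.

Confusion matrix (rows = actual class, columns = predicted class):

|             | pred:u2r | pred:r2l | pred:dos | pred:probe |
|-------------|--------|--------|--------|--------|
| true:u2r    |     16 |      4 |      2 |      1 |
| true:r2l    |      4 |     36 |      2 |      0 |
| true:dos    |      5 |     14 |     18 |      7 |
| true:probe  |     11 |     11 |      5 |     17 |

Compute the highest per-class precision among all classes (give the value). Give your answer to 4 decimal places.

0.6800

Per-class precision (TP/(TP+FP)):
  u2r: TP=16, FP=4+5+11=20 → 16/36 = 0.44444
  r2l: TP=36, FP=4+14+11=29 → 36/65 = 0.55385
  dos: TP=18, FP=2+2+5=9 → 18/27 = 0.66667
  probe: TP=17, FP=1+0+7=8 → 17/25 = 0.68000
Highest is class 'probe' with precision = 0.6800.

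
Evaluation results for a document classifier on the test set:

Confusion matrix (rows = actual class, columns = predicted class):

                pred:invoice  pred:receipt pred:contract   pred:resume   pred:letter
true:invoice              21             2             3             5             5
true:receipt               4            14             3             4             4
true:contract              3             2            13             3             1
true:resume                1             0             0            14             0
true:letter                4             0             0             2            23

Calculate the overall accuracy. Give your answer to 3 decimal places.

0.649

Accuracy = trace / total = (21+14+13+14+23=85) / 131 = 85/131 = 0.649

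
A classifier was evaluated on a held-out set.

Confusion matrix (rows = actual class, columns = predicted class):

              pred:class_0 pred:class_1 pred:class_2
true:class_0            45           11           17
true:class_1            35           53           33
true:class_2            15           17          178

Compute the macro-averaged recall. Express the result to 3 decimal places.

0.634

Per-class recall (TP/(TP+FN)):
  class_0: TP=45, FN=11+17=28 → 45/73 = 0.6164
  class_1: TP=53, FN=35+33=68 → 53/121 = 0.4380
  class_2: TP=178, FN=15+17=32 → 178/210 = 0.8476
Macro-recall = mean = (0.6164 + 0.4380 + 0.8476) / 3 = 0.634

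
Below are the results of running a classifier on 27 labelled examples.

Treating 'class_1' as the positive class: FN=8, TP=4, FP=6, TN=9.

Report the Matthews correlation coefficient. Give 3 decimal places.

-0.069

MCC = (TP·TN − FP·FN) / √((TP+FP)(TP+FN)(TN+FP)(TN+FN))
Numerator = 4·9 − 6·8 = -12
Denominator = √(10·12·15·17) = √30600 = 174.9286
MCC = -12 / 174.9286 = -0.069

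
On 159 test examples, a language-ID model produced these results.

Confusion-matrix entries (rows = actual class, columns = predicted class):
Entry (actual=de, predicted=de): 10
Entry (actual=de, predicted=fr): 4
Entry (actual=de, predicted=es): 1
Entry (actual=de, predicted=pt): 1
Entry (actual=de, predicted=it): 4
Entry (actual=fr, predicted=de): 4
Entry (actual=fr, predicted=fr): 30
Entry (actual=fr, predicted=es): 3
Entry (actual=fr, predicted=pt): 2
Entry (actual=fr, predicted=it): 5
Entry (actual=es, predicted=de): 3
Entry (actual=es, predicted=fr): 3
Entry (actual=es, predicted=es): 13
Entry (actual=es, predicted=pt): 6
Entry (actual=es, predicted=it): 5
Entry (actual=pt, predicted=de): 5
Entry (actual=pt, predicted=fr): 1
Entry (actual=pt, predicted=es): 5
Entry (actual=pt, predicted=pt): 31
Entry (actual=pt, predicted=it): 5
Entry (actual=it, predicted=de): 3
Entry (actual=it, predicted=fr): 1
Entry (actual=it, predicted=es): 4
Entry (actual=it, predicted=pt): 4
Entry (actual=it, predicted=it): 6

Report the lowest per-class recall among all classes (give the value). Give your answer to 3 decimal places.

Per-class recall (TP/(TP+FN)):
  de: TP=10, FN=4+1+1+4=10 → 10/20 = 0.5000
  fr: TP=30, FN=4+3+2+5=14 → 30/44 = 0.6818
  es: TP=13, FN=3+3+6+5=17 → 13/30 = 0.4333
  pt: TP=31, FN=5+1+5+5=16 → 31/47 = 0.6596
  it: TP=6, FN=3+1+4+4=12 → 6/18 = 0.3333
Lowest is class 'it' with recall = 0.333.

0.333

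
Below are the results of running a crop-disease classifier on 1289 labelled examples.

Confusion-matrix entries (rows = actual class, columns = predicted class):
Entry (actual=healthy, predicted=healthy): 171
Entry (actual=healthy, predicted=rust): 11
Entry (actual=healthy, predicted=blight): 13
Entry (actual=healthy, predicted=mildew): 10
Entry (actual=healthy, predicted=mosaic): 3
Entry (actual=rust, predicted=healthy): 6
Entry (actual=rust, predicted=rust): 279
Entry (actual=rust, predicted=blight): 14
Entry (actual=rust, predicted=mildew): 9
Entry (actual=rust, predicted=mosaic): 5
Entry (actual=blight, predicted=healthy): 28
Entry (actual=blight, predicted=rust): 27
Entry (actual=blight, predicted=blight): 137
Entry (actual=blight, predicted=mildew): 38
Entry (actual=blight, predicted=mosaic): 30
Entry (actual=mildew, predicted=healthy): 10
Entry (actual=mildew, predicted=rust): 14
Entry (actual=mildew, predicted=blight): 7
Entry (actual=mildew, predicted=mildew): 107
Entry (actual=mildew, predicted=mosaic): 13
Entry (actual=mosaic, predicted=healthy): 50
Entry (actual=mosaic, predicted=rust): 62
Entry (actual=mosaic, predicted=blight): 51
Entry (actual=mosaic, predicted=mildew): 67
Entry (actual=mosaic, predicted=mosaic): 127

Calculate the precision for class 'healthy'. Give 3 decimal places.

0.645

Treat 'healthy' as positive and all other classes as negative.
precision = TP/(TP+FP).
healthy: TP=171, FP=6+28+10+50=94 → 171/265 = 0.6453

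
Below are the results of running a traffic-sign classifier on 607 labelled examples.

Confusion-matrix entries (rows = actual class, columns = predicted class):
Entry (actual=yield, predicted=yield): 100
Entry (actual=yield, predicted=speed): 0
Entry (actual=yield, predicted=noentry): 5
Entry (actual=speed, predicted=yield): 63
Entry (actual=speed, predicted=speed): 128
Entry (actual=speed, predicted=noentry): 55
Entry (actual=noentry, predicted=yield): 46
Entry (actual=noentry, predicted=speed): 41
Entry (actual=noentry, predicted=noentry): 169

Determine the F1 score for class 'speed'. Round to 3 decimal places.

0.617

Take TP from the diagonal, FP from the rest of the 'speed' prediction marginal, FN from the rest of the 'speed' actual marginal.
F1 score = 2·TP/(2·TP+FP+FN).
speed: TP=128, FP=0+41=41, FN=63+55=118 → 256/415 = 0.6169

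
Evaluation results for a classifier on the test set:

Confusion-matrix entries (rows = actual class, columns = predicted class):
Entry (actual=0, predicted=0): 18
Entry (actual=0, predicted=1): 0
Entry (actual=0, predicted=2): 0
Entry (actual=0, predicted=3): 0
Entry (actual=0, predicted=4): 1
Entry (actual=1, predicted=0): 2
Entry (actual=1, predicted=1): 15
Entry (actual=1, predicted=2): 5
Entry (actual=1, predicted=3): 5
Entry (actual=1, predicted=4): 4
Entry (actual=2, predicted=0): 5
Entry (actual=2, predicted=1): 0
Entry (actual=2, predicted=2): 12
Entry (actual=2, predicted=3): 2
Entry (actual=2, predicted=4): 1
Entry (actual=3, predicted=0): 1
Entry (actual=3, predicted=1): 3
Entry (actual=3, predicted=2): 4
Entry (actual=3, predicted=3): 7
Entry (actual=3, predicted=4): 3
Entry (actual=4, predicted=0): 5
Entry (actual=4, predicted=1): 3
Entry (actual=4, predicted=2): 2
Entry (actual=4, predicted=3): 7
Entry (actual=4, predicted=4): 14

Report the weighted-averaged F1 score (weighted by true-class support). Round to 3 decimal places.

Per-class F1 score (2·TP/(2·TP+FP+FN)):
  0: TP=18, FP=2+5+1+5=13, FN=0+0+0+1=1 → 36/50 = 0.7200
  1: TP=15, FP=0+0+3+3=6, FN=2+5+5+4=16 → 30/52 = 0.5769
  2: TP=12, FP=0+5+4+2=11, FN=5+0+2+1=8 → 24/43 = 0.5581
  3: TP=7, FP=0+5+2+7=14, FN=1+3+4+3=11 → 14/39 = 0.3590
  4: TP=14, FP=1+4+1+3=9, FN=5+3+2+7=17 → 28/54 = 0.5185
Weighted-F1 score = Σ (supportᵢ/N)·F1 scoreᵢ with N=119: (19/119)·0.7200 + (31/119)·0.5769 + (20/119)·0.5581 + (18/119)·0.3590 + (31/119)·0.5185 = 0.548

0.548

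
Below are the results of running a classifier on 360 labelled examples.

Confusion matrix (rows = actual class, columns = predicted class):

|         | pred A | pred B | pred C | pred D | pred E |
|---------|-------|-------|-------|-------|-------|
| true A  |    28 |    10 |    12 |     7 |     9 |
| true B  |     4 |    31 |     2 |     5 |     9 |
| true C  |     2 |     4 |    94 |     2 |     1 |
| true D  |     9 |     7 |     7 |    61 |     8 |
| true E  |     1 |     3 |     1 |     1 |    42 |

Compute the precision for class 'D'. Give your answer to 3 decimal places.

0.803

precision = TP/(TP+FP).
D: TP=61, FP=7+5+2+1=15 → 61/76 = 0.8026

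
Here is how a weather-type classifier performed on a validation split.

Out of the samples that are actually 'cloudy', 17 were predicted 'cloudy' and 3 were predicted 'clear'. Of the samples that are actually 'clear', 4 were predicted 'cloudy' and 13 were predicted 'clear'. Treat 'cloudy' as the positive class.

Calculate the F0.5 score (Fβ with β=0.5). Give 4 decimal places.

0.8173

Fβ = (1+β²)·TP / ((1+β²)·TP + β²·FN + FP), with β²=1/4
= 1.25·17 / (1.25·17 + 0.25·3 + 4) = 0.8173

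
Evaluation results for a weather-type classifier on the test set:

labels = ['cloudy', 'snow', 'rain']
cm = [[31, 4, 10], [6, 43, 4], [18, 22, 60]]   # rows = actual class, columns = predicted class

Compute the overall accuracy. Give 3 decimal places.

0.677

Accuracy = trace / total = (31+43+60=134) / 198 = 134/198 = 0.677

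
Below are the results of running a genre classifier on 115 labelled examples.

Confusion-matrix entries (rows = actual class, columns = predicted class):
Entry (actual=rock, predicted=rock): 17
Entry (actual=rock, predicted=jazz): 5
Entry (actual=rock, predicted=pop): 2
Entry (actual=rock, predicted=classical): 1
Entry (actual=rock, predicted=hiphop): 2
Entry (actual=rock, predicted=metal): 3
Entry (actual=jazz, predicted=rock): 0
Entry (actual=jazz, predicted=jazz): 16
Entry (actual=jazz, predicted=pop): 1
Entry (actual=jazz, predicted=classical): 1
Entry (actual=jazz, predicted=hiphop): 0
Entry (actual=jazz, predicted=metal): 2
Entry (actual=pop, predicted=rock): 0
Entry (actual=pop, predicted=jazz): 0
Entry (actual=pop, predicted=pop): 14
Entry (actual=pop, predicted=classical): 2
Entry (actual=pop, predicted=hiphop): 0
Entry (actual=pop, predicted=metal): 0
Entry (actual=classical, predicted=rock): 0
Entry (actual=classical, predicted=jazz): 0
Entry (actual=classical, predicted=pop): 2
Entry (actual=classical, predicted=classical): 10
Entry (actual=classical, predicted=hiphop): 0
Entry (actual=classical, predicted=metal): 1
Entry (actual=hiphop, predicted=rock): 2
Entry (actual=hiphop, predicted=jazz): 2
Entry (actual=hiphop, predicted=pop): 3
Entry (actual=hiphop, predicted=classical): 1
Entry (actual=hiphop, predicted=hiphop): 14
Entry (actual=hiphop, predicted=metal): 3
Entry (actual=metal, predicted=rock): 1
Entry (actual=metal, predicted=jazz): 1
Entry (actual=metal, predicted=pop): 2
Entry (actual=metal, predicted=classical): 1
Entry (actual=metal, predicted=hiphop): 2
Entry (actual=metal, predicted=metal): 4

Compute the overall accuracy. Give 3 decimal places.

0.652

Accuracy = trace / total = (17+16+14+10+14+4=75) / 115 = 75/115 = 0.652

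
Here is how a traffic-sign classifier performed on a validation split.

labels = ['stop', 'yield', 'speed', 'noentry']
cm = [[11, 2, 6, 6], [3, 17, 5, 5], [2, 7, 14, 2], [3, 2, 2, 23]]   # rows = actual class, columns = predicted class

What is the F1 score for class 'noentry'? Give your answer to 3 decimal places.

0.697

F1 score = 2·TP/(2·TP+FP+FN).
noentry: TP=23, FP=6+5+2=13, FN=3+2+2=7 → 46/66 = 0.6970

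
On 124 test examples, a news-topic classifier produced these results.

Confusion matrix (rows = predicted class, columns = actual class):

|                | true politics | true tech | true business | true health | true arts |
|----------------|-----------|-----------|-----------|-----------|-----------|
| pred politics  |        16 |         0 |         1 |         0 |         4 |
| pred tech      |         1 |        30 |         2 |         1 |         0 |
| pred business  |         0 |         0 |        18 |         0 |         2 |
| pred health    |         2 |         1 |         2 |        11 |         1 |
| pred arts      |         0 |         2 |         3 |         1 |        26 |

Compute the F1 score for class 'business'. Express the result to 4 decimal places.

Take TP from the diagonal, FP from the rest of the 'business' prediction marginal, FN from the rest of the 'business' actual marginal.
F1 score = 2·TP/(2·TP+FP+FN).
business: TP=18, FP=0+0+0+2=2, FN=1+2+2+3=8 → 36/46 = 0.78261

0.7826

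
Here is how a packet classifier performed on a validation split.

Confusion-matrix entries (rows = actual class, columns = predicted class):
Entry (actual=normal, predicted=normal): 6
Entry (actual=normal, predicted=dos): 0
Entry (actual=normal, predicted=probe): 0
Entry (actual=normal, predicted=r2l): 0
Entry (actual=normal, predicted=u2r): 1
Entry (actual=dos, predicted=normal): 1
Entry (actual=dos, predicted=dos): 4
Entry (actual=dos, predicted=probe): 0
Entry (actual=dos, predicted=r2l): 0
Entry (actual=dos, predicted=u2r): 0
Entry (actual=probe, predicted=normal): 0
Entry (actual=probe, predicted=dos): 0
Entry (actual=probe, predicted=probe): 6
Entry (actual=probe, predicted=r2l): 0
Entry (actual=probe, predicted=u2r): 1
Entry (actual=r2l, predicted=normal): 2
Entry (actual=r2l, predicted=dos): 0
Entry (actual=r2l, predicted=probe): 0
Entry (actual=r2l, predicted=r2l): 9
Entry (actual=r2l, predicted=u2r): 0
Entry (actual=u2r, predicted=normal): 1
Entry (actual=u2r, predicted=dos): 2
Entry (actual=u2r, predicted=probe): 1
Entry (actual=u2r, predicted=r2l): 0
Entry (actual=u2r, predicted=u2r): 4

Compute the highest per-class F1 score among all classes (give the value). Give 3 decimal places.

Per-class F1 score (2·TP/(2·TP+FP+FN)):
  normal: TP=6, FP=1+0+2+1=4, FN=0+0+0+1=1 → 12/17 = 0.7059
  dos: TP=4, FP=0+0+0+2=2, FN=1+0+0+0=1 → 8/11 = 0.7273
  probe: TP=6, FP=0+0+0+1=1, FN=0+0+0+1=1 → 12/14 = 0.8571
  r2l: TP=9, FP=0+0+0+0=0, FN=2+0+0+0=2 → 18/20 = 0.9000
  u2r: TP=4, FP=1+0+1+0=2, FN=1+2+1+0=4 → 8/14 = 0.5714
Highest is class 'r2l' with F1 score = 0.900.

0.900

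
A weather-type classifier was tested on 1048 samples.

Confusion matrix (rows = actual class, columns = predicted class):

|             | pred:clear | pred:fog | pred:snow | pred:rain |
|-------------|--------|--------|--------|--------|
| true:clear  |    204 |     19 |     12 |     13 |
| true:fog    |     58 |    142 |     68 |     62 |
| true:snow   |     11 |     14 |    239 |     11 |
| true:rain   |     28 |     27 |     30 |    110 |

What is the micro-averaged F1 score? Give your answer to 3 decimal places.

0.663

Micro-averaging pools counts across classes: ΣTP=695, ΣFP=353, ΣFN=353.
Micro-F1 score = 2·TP/(2·TP+FP+FN) on pooled counts = 0.663 (equals overall accuracy in single-label multiclass).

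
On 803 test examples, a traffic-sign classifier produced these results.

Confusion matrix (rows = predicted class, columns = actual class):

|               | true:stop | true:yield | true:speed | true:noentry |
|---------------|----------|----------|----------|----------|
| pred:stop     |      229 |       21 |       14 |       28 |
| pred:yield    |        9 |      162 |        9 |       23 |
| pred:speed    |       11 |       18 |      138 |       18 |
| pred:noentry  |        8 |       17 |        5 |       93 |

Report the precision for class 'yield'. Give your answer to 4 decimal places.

One-vs-rest for 'yield': TP = diagonal; FP = other classes predicted 'yield'; FN = 'yield' predicted as other.
precision = TP/(TP+FP).
yield: TP=162, FP=9+9+23=41 → 162/203 = 0.79803

0.7980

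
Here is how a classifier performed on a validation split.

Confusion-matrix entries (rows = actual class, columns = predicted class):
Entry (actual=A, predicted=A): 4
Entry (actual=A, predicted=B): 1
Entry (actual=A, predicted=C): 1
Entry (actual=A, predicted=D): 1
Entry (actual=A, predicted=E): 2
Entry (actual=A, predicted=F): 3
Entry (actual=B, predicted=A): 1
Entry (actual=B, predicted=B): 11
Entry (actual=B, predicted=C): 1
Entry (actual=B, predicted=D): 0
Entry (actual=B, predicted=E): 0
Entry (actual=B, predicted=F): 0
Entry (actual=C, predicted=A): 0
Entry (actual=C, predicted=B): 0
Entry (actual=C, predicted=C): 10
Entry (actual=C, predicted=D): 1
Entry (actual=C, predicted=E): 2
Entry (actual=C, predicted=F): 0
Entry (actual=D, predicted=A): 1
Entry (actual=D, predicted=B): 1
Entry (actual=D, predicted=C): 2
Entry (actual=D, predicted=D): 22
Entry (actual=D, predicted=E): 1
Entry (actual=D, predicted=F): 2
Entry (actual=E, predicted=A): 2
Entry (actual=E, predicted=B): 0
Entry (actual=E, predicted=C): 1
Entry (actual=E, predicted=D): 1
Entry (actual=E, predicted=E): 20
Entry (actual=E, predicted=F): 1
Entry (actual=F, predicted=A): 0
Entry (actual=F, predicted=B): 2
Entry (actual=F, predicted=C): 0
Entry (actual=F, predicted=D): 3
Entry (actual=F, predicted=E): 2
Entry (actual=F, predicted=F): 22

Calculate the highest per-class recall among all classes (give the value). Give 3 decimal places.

0.846

Per-class recall (TP/(TP+FN)):
  A: TP=4, FN=1+1+1+2+3=8 → 4/12 = 0.3333
  B: TP=11, FN=1+1+0+0+0=2 → 11/13 = 0.8462
  C: TP=10, FN=0+0+1+2+0=3 → 10/13 = 0.7692
  D: TP=22, FN=1+1+2+1+2=7 → 22/29 = 0.7586
  E: TP=20, FN=2+0+1+1+1=5 → 20/25 = 0.8000
  F: TP=22, FN=0+2+0+3+2=7 → 22/29 = 0.7586
Highest is class 'B' with recall = 0.846.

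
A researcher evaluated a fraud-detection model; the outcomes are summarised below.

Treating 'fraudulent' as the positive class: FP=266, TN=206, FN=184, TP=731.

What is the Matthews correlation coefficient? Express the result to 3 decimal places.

0.248

MCC = (TP·TN − FP·FN) / √((TP+FP)(TP+FN)(TN+FP)(TN+FN))
Numerator = 731·206 − 266·184 = 101642
Denominator = √(997·915·472·390) = √167927900400 = 409790.0687
MCC = 101642 / 409790.0687 = 0.248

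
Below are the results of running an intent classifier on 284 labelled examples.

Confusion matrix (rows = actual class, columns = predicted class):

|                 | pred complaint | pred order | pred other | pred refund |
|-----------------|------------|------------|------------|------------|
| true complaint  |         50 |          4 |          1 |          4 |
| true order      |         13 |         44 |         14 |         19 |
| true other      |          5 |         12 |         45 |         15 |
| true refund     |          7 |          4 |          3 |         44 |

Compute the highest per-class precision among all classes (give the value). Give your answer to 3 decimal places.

Per-class precision (TP/(TP+FP)):
  complaint: TP=50, FP=13+5+7=25 → 50/75 = 0.6667
  order: TP=44, FP=4+12+4=20 → 44/64 = 0.6875
  other: TP=45, FP=1+14+3=18 → 45/63 = 0.7143
  refund: TP=44, FP=4+19+15=38 → 44/82 = 0.5366
Highest is class 'other' with precision = 0.714.

0.714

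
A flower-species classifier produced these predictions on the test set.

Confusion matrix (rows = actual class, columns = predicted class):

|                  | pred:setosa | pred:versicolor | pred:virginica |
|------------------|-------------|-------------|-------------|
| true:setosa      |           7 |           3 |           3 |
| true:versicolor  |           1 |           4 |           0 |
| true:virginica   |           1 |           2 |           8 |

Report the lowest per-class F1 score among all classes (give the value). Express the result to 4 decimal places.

Per-class F1 score (2·TP/(2·TP+FP+FN)):
  setosa: TP=7, FP=1+1=2, FN=3+3=6 → 14/22 = 0.63636
  versicolor: TP=4, FP=3+2=5, FN=1+0=1 → 8/14 = 0.57143
  virginica: TP=8, FP=3+0=3, FN=1+2=3 → 16/22 = 0.72727
Lowest is class 'versicolor' with F1 score = 0.5714.

0.5714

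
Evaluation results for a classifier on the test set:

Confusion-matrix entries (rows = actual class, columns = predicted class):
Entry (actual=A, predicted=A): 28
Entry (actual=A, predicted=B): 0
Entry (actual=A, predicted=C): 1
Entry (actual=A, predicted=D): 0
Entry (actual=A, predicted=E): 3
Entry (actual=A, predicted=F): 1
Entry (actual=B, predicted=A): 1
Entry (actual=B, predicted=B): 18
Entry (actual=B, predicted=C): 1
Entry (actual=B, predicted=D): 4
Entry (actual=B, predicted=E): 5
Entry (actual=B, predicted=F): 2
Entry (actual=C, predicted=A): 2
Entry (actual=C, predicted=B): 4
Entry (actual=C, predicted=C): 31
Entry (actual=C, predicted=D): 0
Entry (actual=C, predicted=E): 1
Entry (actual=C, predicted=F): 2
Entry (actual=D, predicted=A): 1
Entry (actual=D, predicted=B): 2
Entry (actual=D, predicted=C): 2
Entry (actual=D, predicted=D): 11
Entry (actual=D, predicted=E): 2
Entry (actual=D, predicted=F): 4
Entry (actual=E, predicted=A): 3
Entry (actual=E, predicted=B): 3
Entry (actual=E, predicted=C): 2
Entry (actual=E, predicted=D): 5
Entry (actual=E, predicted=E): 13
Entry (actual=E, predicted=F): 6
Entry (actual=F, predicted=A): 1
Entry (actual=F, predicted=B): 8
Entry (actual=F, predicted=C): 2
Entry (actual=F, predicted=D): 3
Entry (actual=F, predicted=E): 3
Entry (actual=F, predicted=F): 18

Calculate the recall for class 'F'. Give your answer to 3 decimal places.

0.514

recall = TP/(TP+FN).
F: TP=18, FN=1+8+2+3+3=17 → 18/35 = 0.5143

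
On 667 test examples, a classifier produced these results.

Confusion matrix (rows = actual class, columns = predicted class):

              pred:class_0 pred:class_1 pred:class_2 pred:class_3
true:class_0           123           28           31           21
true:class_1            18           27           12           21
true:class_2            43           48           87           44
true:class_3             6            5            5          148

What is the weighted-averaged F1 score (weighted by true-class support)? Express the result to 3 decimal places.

0.570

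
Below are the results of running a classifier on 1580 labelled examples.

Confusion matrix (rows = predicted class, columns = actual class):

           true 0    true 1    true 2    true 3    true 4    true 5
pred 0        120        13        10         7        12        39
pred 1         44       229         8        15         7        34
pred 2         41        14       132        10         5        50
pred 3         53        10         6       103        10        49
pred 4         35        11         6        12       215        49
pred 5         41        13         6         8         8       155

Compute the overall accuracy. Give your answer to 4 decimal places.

0.6038

Accuracy = trace / total = (120+229+132+103+215+155=954) / 1580 = 954/1580 = 0.6038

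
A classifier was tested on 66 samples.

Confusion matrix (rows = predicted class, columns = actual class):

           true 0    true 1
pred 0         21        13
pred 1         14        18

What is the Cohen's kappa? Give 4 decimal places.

0.1803

Observed agreement pₒ = trace/N = 39/66 = 0.59091
Expected agreement pₑ = Σ (rowᵢ·colᵢ)/N² = (35·34 + 31·32)/66² = 0.50092
κ = (pₒ − pₑ)/(1 − pₑ) = (0.59091 − 0.50092)/(1 − 0.50092) = 0.1803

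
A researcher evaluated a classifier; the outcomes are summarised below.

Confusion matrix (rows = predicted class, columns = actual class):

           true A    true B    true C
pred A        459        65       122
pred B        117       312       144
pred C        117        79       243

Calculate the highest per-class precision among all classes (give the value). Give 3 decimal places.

Per-class precision (TP/(TP+FP)):
  A: TP=459, FP=65+122=187 → 459/646 = 0.7105
  B: TP=312, FP=117+144=261 → 312/573 = 0.5445
  C: TP=243, FP=117+79=196 → 243/439 = 0.5535
Highest is class 'A' with precision = 0.711.

0.711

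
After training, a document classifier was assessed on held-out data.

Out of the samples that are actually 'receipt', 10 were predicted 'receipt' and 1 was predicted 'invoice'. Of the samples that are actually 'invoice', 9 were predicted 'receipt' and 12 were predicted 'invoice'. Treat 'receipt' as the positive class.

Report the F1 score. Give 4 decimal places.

0.6667

Precision = TP/(TP+FP) = 10/19 = 0.5263
Recall = TP/(TP+FN) = 10/11 = 0.9091
F1 = 2·TP/(2·TP+FP+FN) = 20/30 = 0.6667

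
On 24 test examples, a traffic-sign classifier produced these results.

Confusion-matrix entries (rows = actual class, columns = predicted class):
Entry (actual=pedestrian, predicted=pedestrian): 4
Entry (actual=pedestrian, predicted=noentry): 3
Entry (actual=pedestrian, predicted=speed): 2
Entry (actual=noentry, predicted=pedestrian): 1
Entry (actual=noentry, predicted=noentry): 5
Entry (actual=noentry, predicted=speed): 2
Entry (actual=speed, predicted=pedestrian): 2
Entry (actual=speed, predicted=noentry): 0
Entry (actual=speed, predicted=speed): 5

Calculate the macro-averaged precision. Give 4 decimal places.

Per-class precision (TP/(TP+FP)):
  pedestrian: TP=4, FP=1+2=3 → 4/7 = 0.57143
  noentry: TP=5, FP=3+0=3 → 5/8 = 0.62500
  speed: TP=5, FP=2+2=4 → 5/9 = 0.55556
Macro-precision = mean = (0.57143 + 0.62500 + 0.55556) / 3 = 0.5840

0.5840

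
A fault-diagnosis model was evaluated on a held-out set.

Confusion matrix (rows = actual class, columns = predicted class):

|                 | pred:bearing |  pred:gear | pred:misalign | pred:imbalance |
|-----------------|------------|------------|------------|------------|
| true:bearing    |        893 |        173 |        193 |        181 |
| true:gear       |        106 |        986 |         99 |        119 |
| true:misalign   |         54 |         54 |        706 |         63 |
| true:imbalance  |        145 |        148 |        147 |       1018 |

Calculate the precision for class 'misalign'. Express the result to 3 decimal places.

0.617

One-vs-rest for 'misalign': TP = diagonal; FP = other classes predicted 'misalign'; FN = 'misalign' predicted as other.
precision = TP/(TP+FP).
misalign: TP=706, FP=193+99+147=439 → 706/1145 = 0.6166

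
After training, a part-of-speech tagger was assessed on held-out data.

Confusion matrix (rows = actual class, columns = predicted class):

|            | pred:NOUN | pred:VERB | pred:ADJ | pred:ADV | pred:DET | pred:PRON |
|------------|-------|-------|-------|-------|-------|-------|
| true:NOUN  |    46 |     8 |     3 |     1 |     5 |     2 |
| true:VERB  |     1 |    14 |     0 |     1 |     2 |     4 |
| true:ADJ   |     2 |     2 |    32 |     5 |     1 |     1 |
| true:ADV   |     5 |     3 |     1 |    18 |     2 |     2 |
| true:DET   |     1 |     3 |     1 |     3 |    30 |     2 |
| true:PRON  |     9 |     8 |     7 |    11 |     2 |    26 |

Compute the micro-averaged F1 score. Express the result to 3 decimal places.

0.629

Micro-averaging pools counts across classes: ΣTP=166, ΣFP=98, ΣFN=98.
Micro-F1 score = 2·TP/(2·TP+FP+FN) on pooled counts = 0.629 (equals overall accuracy in single-label multiclass).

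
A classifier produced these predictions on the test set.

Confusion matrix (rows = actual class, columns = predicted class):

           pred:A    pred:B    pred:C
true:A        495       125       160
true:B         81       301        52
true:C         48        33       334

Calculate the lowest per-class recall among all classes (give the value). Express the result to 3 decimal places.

0.635

Per-class recall (TP/(TP+FN)):
  A: TP=495, FN=125+160=285 → 495/780 = 0.6346
  B: TP=301, FN=81+52=133 → 301/434 = 0.6935
  C: TP=334, FN=48+33=81 → 334/415 = 0.8048
Lowest is class 'A' with recall = 0.635.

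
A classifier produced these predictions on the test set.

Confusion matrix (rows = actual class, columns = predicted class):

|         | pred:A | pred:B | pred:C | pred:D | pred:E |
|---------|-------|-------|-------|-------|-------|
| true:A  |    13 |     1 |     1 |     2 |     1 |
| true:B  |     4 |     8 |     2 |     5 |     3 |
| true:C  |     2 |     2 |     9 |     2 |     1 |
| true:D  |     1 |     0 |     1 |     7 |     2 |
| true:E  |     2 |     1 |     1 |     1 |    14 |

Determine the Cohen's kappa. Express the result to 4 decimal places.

Observed agreement pₒ = trace/N = 51/86 = 0.59302
Expected agreement pₑ = Σ (rowᵢ·colᵢ)/N² = (18·22 + 22·12 + 16·14 + 11·17 + 19·21)/86² = 0.19876
κ = (pₒ − pₑ)/(1 − pₑ) = (0.59302 − 0.19876)/(1 − 0.19876) = 0.4921

0.4921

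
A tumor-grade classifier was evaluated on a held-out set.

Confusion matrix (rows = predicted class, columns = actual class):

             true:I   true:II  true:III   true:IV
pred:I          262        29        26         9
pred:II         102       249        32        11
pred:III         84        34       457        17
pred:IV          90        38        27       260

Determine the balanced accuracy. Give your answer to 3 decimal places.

0.729

Balanced accuracy = mean of per-class recall.
  I: recall = 262/538 = 0.4870
  II: recall = 249/350 = 0.7114
  III: recall = 457/542 = 0.8432
  IV: recall = 260/297 = 0.8754
Mean = (0.4870 + 0.7114 + 0.8432 + 0.8754) / 4 = 0.729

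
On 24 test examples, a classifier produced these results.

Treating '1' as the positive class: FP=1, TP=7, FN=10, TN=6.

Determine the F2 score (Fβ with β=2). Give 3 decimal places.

0.461

Fβ = (1+β²)·TP / ((1+β²)·TP + β²·FN + FP), with β²=4
= 5·7 / (5·7 + 4·10 + 1) = 0.461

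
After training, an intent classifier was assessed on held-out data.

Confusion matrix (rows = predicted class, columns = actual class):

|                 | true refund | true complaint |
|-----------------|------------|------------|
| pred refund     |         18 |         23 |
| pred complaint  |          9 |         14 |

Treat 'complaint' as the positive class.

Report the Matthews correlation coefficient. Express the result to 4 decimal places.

MCC = (TP·TN − FP·FN) / √((TP+FP)(TP+FN)(TN+FP)(TN+FN))
Numerator = 14·18 − 9·23 = 45
Denominator = √(23·37·27·41) = √942057 = 970.5962
MCC = 45 / 970.5962 = 0.0464

0.0464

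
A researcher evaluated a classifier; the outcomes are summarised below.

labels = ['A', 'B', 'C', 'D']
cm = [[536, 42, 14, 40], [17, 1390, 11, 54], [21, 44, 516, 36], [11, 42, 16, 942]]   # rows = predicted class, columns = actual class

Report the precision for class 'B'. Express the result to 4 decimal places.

precision = TP/(TP+FP).
B: TP=1390, FP=17+11+54=82 → 1390/1472 = 0.94429

0.9443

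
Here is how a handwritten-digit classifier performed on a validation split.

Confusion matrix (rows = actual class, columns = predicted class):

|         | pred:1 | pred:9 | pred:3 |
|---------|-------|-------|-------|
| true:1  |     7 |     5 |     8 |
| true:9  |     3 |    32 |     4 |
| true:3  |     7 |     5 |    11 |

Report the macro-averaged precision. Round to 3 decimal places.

0.551

Per-class precision (TP/(TP+FP)):
  1: TP=7, FP=3+7=10 → 7/17 = 0.4118
  9: TP=32, FP=5+5=10 → 32/42 = 0.7619
  3: TP=11, FP=8+4=12 → 11/23 = 0.4783
Macro-precision = mean = (0.4118 + 0.7619 + 0.4783) / 3 = 0.551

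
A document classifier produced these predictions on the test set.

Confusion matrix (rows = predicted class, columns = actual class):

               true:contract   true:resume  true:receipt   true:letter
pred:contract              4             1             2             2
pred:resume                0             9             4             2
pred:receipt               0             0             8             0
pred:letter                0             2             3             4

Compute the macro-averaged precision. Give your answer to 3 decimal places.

0.622

Per-class precision (TP/(TP+FP)):
  contract: TP=4, FP=1+2+2=5 → 4/9 = 0.4444
  resume: TP=9, FP=0+4+2=6 → 9/15 = 0.6000
  receipt: TP=8, FP=0+0+0=0 → 8/8 = 1.0000
  letter: TP=4, FP=0+2+3=5 → 4/9 = 0.4444
Macro-precision = mean = (0.4444 + 0.6000 + 1.0000 + 0.4444) / 4 = 0.622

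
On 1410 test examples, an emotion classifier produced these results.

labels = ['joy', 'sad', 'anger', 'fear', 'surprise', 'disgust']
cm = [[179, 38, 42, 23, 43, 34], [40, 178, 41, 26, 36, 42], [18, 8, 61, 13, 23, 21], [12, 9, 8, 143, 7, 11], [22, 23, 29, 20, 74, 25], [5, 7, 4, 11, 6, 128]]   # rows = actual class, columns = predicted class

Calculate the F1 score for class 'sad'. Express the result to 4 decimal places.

0.5687

Take TP from the diagonal, FP from the rest of the 'sad' prediction marginal, FN from the rest of the 'sad' actual marginal.
F1 score = 2·TP/(2·TP+FP+FN).
sad: TP=178, FP=38+8+9+23+7=85, FN=40+41+26+36+42=185 → 356/626 = 0.56869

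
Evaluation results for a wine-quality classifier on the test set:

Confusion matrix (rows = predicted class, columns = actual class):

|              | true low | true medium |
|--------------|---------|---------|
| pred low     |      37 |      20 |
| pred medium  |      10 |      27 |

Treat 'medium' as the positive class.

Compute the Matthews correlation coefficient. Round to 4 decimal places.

0.3702

MCC = (TP·TN − FP·FN) / √((TP+FP)(TP+FN)(TN+FP)(TN+FN))
Numerator = 27·37 − 10·20 = 799
Denominator = √(37·47·47·57) = √4658781 = 2158.4210
MCC = 799 / 2158.4210 = 0.3702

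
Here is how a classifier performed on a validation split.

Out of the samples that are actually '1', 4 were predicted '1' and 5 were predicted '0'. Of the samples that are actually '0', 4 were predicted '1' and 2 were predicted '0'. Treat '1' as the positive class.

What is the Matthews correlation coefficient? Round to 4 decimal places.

-0.2182

MCC = (TP·TN − FP·FN) / √((TP+FP)(TP+FN)(TN+FP)(TN+FN))
Numerator = 4·2 − 4·5 = -12
Denominator = √(8·9·6·7) = √3024 = 54.9909
MCC = -12 / 54.9909 = -0.2182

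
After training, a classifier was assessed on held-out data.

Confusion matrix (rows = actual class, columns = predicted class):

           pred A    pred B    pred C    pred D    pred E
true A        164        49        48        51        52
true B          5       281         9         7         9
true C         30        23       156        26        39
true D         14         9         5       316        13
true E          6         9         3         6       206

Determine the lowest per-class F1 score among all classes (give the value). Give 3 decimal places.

0.563

Per-class F1 score (2·TP/(2·TP+FP+FN)):
  A: TP=164, FP=5+30+14+6=55, FN=49+48+51+52=200 → 328/583 = 0.5626
  B: TP=281, FP=49+23+9+9=90, FN=5+9+7+9=30 → 562/682 = 0.8240
  C: TP=156, FP=48+9+5+3=65, FN=30+23+26+39=118 → 312/495 = 0.6303
  D: TP=316, FP=51+7+26+6=90, FN=14+9+5+13=41 → 632/763 = 0.8283
  E: TP=206, FP=52+9+39+13=113, FN=6+9+3+6=24 → 412/549 = 0.7505
Lowest is class 'A' with F1 score = 0.563.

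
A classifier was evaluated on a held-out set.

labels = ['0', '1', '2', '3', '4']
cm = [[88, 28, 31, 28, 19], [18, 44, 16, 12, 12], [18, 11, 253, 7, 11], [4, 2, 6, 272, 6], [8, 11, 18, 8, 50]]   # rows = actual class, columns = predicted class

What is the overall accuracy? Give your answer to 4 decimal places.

Accuracy = trace / total = (88+44+253+272+50=707) / 981 = 707/981 = 0.7207

0.7207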